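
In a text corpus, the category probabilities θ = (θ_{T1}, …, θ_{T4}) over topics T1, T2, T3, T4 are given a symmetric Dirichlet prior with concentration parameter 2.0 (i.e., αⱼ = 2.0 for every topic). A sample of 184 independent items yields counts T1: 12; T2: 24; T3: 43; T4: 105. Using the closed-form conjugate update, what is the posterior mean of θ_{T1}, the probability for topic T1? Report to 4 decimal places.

0.0729

The Dirichlet prior is conjugate to the Multinomial likelihood: each posterior αⱼ = prior αⱼ + observed count nⱼ.
Posterior concentration: (14.0, 26.0, 45.0, 107.0), total = 192.0.
E[θ_{T1}|data] = α_{T1}/Σα = 14.0/192.0 = 0.0729.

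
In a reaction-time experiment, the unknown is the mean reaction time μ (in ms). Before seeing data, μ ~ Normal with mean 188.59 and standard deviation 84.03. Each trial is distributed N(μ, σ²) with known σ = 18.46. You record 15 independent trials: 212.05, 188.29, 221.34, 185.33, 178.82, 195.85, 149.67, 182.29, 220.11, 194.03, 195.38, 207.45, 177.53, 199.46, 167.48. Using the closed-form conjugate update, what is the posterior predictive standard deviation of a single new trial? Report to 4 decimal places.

19.0635

For Normal data with known variance σ², a Normal(μ₀, σ₀²) prior on μ is conjugate. Posterior precision = 1/σ₀² + n/σ²; posterior mean is the precision-weighted average of μ₀ and x̄.
σ₀² = 84.03² = 7061.0409, σ² = 18.46² = 340.7716; σ² + n·σ₀² = 340.7716 + 15·7061.0409 = 106256.3851.
Posterior precision = 1/σ₀² + n/σ² = 1/7061.0409 + 15/340.7716 = (σ² + n·σ₀²)/(σ₀²σ²) = 106256.3851/(7061.0409·340.7716); posterior variance σₙ² = σ₀²σ²/(σ² + n·σ₀²) = 7061.0409·340.7716/106256.3851 = 22.645248.
Predictive variance for one new observation = σₙ² + σ² = 7061.0409·340.7716/106256.3851 + 340.7716 = σ²·(σ₀² + 106256.3851)/106256.3851 = 340.7716·113317.426/106256.3851 = 363.416848; SD = √(340.7716·113317.426/106256.3851) = 19.0635.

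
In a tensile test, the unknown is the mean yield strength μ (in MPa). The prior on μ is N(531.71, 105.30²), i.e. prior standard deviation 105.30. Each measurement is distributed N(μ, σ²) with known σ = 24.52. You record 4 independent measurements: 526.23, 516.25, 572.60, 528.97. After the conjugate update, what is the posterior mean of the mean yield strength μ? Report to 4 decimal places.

535.9550

For Normal data with known variance σ², a Normal(μ₀, σ₀²) prior on μ is conjugate. Posterior precision = 1/σ₀² + n/σ²; posterior mean is the precision-weighted average of μ₀ and x̄.
Σxᵢ = 526.23 + 516.25 + 572.60 + 528.97 = 2144.05, so n·x̄ = 2144.05.
σ₀² = 105.30² = 11088.09, σ² = 24.52² = 601.2304; σ² + n·σ₀² = 601.2304 + 4·11088.09 = 44953.5904.
Posterior mean = (μ₀/σ₀² + n·x̄/σ²)/(1/σ₀² + n/σ²) = (σ²·μ₀ + σ₀²·n·x̄)/(σ² + n·σ₀²) = (601.2304·531.71 + 11088.09·2144.05)/44953.5904 = 24093099.580484/44953.5904 = 535.9550.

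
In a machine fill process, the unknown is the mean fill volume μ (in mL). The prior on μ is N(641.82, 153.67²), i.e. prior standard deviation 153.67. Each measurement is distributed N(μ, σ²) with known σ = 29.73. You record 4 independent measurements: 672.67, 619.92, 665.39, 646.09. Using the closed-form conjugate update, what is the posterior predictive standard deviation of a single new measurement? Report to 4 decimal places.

33.2083

For Normal data with known variance σ², a Normal(μ₀, σ₀²) prior on μ is conjugate. Posterior precision = 1/σ₀² + n/σ²; posterior mean is the precision-weighted average of μ₀ and x̄.
σ₀² = 153.67² = 23614.4689, σ² = 29.73² = 883.8729; σ² + n·σ₀² = 883.8729 + 4·23614.4689 = 95341.7485.
Posterior precision = 1/σ₀² + n/σ² = 1/23614.4689 + 4/883.8729 = (σ² + n·σ₀²)/(σ₀²σ²) = 95341.7485/(23614.4689·883.8729); posterior variance σₙ² = σ₀²σ²/(σ² + n·σ₀²) = 23614.4689·883.8729/95341.7485 = 218.919722.
Predictive variance for one new observation = σₙ² + σ² = 23614.4689·883.8729/95341.7485 + 883.8729 = σ²·(σ₀² + 95341.7485)/95341.7485 = 883.8729·118956.2174/95341.7485 = 1102.792622; SD = √(883.8729·118956.2174/95341.7485) = 33.2083.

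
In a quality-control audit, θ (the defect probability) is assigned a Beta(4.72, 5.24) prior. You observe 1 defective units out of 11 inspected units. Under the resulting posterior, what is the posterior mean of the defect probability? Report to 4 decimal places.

The Beta prior is conjugate to a Binomial/Bernoulli likelihood; the update adds successes to α and failures to β.
Posterior: Beta(α+k, β+n−k) = Beta(4.72+1, 5.24+10) = Beta(5.72, 15.24).
Posterior mean = α/(α+β) = 5.72/20.96 = 0.2729.

0.2729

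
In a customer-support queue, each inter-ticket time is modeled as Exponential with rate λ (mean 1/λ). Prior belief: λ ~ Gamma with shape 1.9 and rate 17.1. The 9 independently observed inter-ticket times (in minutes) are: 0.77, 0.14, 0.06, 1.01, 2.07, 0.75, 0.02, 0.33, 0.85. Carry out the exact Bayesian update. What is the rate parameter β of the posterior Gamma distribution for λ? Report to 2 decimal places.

With a Gamma(shape α, rate β) prior on the exponential rate λ, the posterior after n observations with total T = Σxᵢ is Gamma(α+n, β+T).
Sum of observations T = 6.00 minutes; n = 9.
Posterior: Gamma(1.9+9, 17.1+6.00) = Gamma(10.9, 23.10).
Posterior β = 23.10.

23.10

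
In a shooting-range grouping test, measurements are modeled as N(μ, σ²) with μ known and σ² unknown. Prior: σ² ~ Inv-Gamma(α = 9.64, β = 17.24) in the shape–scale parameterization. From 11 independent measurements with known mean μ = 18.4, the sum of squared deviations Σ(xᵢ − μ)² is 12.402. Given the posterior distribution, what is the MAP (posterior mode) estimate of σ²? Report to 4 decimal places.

With known mean μ and an Inverse-Gamma(α, β) prior on σ², the Normal likelihood is conjugate: posterior is Inv-Gamma(α + n/2, β + Σ(xᵢ−μ)²/2).
Posterior: Inv-Gamma(9.64 + 11/2, 17.24 + 12.402/2) = Inv-Gamma(15.14, 23.4410).
Mode = β/(α+1) = 23.4410/16.14 = 1.4524.

1.4524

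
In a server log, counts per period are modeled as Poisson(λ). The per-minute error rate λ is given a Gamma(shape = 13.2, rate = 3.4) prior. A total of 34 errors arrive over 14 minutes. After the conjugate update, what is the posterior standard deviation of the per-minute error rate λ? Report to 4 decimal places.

0.3948

With a Gamma(shape α, rate β) prior, the Poisson likelihood is conjugate: the posterior is Gamma(α + ΣXᵢ, β + n).
Posterior: Gamma(α+S, β+n) = Gamma(13.2+34, 3.4+14) = Gamma(47.2, 17.4).
SD = √α/β = √47.2/17.4 = 0.3948.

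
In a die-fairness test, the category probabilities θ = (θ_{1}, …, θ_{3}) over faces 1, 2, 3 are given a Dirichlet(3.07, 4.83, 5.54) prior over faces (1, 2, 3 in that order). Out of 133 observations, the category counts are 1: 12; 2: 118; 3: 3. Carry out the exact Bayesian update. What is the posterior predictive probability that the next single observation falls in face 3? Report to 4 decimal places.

0.0583

The Dirichlet prior is conjugate to the Multinomial likelihood: each posterior αⱼ = prior αⱼ + observed count nⱼ.
Posterior concentration: (15.07, 122.83, 8.54), total = 146.44.
P(next = 3 | data) = α_{3}/Σα = 0.0583.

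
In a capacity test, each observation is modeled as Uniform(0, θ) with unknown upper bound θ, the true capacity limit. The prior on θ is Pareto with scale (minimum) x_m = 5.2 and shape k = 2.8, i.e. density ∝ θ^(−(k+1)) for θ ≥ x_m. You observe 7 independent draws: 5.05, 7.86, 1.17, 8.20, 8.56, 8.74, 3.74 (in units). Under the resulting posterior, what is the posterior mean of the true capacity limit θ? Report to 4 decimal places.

A Pareto(scale x_m, shape k) prior on the upper bound θ of Uniform(0, θ) is conjugate: posterior is Pareto(max(x_m, max xᵢ), k + n).
Sample maximum = 8.74; prior scale x_m = 5.2 → posterior scale = max = 8.74.
Posterior shape = 2.8 + 7 = 9.8.
E[θ|data] = k·x_m/(k−1) = 9.8·8.74/8.8 = 9.7332.

9.7332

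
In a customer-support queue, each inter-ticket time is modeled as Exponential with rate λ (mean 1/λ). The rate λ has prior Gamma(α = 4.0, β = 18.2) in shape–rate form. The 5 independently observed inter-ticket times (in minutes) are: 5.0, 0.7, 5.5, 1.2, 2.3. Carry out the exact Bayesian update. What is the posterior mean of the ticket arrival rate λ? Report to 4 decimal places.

0.2736

With a Gamma(shape α, rate β) prior on the exponential rate λ, the posterior after n observations with total T = Σxᵢ is Gamma(α+n, β+T).
Sum of observations T = 14.7 minutes; n = 5.
Posterior: Gamma(4.0+5, 18.2+14.7) = Gamma(9.0, 32.9).
Posterior mean of λ = α/β = 9.0/32.9 = 0.2736.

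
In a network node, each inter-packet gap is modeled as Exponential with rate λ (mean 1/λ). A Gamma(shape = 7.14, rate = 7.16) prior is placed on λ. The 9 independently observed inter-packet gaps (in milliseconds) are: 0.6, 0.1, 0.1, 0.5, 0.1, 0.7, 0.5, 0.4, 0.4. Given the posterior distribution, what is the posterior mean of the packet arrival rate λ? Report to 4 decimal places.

1.5284

With a Gamma(shape α, rate β) prior on the exponential rate λ, the posterior after n observations with total T = Σxᵢ is Gamma(α+n, β+T).
Sum of observations T = 3.4 milliseconds; n = 9.
Posterior: Gamma(7.14+9, 7.16+3.4) = Gamma(16.14, 10.56).
Posterior mean of λ = α/β = 16.14/10.56 = 1.5284.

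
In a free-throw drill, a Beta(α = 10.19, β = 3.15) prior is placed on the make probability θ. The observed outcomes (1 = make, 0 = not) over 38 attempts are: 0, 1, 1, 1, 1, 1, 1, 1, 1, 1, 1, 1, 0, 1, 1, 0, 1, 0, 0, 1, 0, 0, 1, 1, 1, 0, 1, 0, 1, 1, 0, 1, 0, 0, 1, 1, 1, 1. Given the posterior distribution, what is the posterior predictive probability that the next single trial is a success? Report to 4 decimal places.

The Beta prior is conjugate to a Binomial/Bernoulli likelihood; the update adds successes to α and failures to β.
Posterior: Beta(α+k, β+n−k) = Beta(10.19+26, 3.15+12) = Beta(36.19, 15.15).
For a single future Bernoulli trial, P(success | data) = α/(α+β) = 0.7049.

0.7049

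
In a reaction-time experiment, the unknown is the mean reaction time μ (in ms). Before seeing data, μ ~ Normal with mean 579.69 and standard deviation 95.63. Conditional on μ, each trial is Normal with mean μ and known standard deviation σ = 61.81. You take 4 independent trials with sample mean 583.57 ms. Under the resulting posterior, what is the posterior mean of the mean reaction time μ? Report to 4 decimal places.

583.2031

For Normal data with known variance σ², a Normal(μ₀, σ₀²) prior on μ is conjugate. Posterior precision = 1/σ₀² + n/σ²; posterior mean is the precision-weighted average of μ₀ and x̄.
n·x̄ = 4·583.57 = 2334.28.
σ₀² = 95.63² = 9145.0969, σ² = 61.81² = 3820.4761; σ² + n·σ₀² = 3820.4761 + 4·9145.0969 = 40400.8637.
Posterior mean = (μ₀/σ₀² + n·x̄/σ²)/(1/σ₀² + n/σ²) = (σ²·μ₀ + σ₀²·n·x̄)/(σ² + n·σ₀²) = (3820.4761·579.69 + 9145.0969·2334.28)/40400.8637 = 23561908.582141/40400.8637 = 583.2031.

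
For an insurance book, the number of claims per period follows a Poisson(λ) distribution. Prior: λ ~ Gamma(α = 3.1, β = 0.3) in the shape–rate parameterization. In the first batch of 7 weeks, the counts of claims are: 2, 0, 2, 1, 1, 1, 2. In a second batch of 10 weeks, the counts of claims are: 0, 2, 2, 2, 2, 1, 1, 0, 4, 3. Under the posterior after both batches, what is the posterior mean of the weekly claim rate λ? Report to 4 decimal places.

With a Gamma(shape α, rate β) prior, the Poisson likelihood is conjugate: the posterior is Gamma(α + ΣXᵢ, β + n).
Batch 1: sum of counts S = 9 over n = 7 weeks.
After batch 1: Gamma(α+S, β+n) = Gamma(3.1+9, 0.3+7) = Gamma(12.1, 7.3).
Batch 2: sum of counts S = 17 over n = 10 weeks.
After batch 2: Gamma(α+S, β+n) = Gamma(12.1+17, 7.3+10) = Gamma(29.1, 17.3).
Posterior mean = α/β = 29.1/17.3 = 1.6821.

1.6821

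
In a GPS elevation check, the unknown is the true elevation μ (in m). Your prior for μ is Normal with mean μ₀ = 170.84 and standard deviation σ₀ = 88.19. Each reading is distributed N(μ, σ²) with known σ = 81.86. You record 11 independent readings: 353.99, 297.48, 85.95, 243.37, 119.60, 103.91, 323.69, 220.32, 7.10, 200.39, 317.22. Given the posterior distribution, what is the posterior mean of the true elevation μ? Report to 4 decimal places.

For Normal data with known variance σ², a Normal(μ₀, σ₀²) prior on μ is conjugate. Posterior precision = 1/σ₀² + n/σ²; posterior mean is the precision-weighted average of μ₀ and x̄.
Σxᵢ = 353.99 + 297.48 + 85.95 + 243.37 + 119.60 + 103.91 + 323.69 + 220.32 + 7.10 + 200.39 + 317.22 = 2273.02, so n·x̄ = 2273.02.
σ₀² = 88.19² = 7777.4761, σ² = 81.86² = 6701.0596; σ² + n·σ₀² = 6701.0596 + 11·7777.4761 = 92253.2967.
Posterior mean = (μ₀/σ₀² + n·x̄/σ²)/(1/σ₀² + n/σ²) = (σ²·μ₀ + σ₀²·n·x̄)/(σ² + n·σ₀²) = (6701.0596·170.84 + 7777.4761·2273.02)/92253.2967 = 18823167.746886/92253.2967 = 204.0379.

204.0379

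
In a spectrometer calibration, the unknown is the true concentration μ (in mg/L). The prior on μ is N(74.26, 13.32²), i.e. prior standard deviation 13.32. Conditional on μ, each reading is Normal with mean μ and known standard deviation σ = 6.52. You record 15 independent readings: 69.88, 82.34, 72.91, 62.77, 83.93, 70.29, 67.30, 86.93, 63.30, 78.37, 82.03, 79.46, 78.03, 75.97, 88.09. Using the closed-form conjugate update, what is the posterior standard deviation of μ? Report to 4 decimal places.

For Normal data with known variance σ², a Normal(μ₀, σ₀²) prior on μ is conjugate. Posterior precision = 1/σ₀² + n/σ²; posterior mean is the precision-weighted average of μ₀ and x̄.
σ₀² = 13.32² = 177.4224, σ² = 6.52² = 42.5104; σ² + n·σ₀² = 42.5104 + 15·177.4224 = 2703.8464.
Posterior precision = 1/σ₀² + n/σ² = 1/177.4224 + 15/42.5104 = (σ² + n·σ₀²)/(σ₀²σ²) = 2703.8464/(177.4224·42.5104); posterior variance σₙ² = σ₀²σ²/(σ² + n·σ₀²) = 177.4224·42.5104/2703.8464 = 2.789470.
Posterior SD = √σₙ² = √(177.4224·42.5104/2703.8464) = 1.6702.

1.6702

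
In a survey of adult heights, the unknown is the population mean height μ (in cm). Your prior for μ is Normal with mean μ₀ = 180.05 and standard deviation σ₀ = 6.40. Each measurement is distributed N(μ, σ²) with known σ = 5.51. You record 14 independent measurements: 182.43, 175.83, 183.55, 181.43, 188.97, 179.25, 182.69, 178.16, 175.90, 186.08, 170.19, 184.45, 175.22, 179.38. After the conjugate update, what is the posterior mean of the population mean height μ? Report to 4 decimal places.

180.2420

For Normal data with known variance σ², a Normal(μ₀, σ₀²) prior on μ is conjugate. Posterior precision = 1/σ₀² + n/σ²; posterior mean is the precision-weighted average of μ₀ and x̄.
Σxᵢ = 182.43 + 175.83 + 183.55 + 181.43 + 188.97 + 179.25 + 182.69 + 178.16 + 175.90 + 186.08 + 170.19 + 184.45 + 175.22 + 179.38 = 2523.53, so n·x̄ = 2523.53.
σ₀² = 6.40² = 40.96, σ² = 5.51² = 30.3601; σ² + n·σ₀² = 30.3601 + 14·40.96 = 603.8001.
Posterior mean = (μ₀/σ₀² + n·x̄/σ²)/(1/σ₀² + n/σ²) = (σ²·μ₀ + σ₀²·n·x̄)/(σ² + n·σ₀²) = (30.3601·180.05 + 40.96·2523.53)/603.8001 = 108830.124805/603.8001 = 180.2420.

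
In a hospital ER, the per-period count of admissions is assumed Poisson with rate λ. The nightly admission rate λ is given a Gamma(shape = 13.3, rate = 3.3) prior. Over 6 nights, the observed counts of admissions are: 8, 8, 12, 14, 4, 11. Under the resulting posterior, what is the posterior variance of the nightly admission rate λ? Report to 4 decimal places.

With a Gamma(shape α, rate β) prior, the Poisson likelihood is conjugate: the posterior is Gamma(α + ΣXᵢ, β + n).
Sum of counts S = 57 over n = 6 nights.
Posterior: Gamma(α+S, β+n) = Gamma(13.3+57, 3.3+6) = Gamma(70.3, 9.3).
Var = α/β² = 70.3/9.3² = 0.8128.

0.8128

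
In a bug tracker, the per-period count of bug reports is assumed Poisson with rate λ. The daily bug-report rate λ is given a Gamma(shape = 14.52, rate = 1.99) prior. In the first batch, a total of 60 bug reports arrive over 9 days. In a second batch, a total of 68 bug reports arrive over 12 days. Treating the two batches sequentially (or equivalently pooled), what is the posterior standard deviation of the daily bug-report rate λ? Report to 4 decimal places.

0.5193

With a Gamma(shape α, rate β) prior, the Poisson likelihood is conjugate: the posterior is Gamma(α + ΣXᵢ, β + n).
After batch 1: Gamma(α+S, β+n) = Gamma(14.52+60, 1.99+9) = Gamma(74.52, 10.99).
After batch 2: Gamma(α+S, β+n) = Gamma(74.52+68, 10.99+12) = Gamma(142.52, 22.99).
SD = √α/β = √142.52/22.99 = 0.5193.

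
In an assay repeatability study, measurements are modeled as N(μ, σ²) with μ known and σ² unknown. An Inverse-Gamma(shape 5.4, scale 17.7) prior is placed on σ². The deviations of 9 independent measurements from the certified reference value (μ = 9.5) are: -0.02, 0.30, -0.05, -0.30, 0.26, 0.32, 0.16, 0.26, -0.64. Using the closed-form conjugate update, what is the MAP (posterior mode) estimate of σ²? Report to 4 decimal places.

With known mean μ and an Inverse-Gamma(α, β) prior on σ², the Normal likelihood is conjugate: posterior is Inv-Gamma(α + n/2, β + Σ(xᵢ−μ)²/2).
Σ(xᵢ−μ)² = (-0.02)² + (0.30)² + (-0.05)² + (-0.30)² + (0.26)² + (0.32)² + (0.16)² + (0.26)² + (-0.64)² = 0.8557.
Posterior: Inv-Gamma(5.4 + 9/2, 17.7 + 0.8557/2) = Inv-Gamma(9.90, 18.12785).
Mode = β/(α+1) = 18.12785/10.90 = 1.6631.

1.6631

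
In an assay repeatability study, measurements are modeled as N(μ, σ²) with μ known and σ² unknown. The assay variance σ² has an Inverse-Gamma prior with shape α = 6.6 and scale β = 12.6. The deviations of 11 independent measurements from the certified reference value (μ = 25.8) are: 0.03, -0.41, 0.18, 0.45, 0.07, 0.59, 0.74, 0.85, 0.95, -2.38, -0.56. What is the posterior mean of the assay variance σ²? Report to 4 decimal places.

With known mean μ and an Inverse-Gamma(α, β) prior on σ², the Normal likelihood is conjugate: posterior is Inv-Gamma(α + n/2, β + Σ(xᵢ−μ)²/2).
Σ(xᵢ−μ)² = (0.03)² + (-0.41)² + (0.18)² + (0.45)² + (0.07)² + (0.59)² + (0.74)² + (0.85)² + (0.95)² + (-2.38)² + (-0.56)² = 8.9075.
Posterior: Inv-Gamma(6.6 + 11/2, 12.6 + 8.9075/2) = Inv-Gamma(12.10, 17.05375).
E[σ²|data] = β/(α−1) = 17.05375/11.10 = 1.5364.

1.5364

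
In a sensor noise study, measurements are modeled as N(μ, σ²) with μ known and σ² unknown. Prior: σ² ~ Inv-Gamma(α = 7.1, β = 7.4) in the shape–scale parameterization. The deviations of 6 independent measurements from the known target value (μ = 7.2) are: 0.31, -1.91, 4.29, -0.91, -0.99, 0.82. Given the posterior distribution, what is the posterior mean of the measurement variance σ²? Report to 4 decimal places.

2.1664

With known mean μ and an Inverse-Gamma(α, β) prior on σ², the Normal likelihood is conjugate: posterior is Inv-Gamma(α + n/2, β + Σ(xᵢ−μ)²/2).
Σ(xᵢ−μ)² = (0.31)² + (-1.91)² + (4.29)² + (-0.91)² + (-0.99)² + (0.82)² = 24.6289.
Posterior: Inv-Gamma(7.1 + 6/2, 7.4 + 24.6289/2) = Inv-Gamma(10.10, 19.71445).
E[σ²|data] = β/(α−1) = 19.71445/9.10 = 2.1664.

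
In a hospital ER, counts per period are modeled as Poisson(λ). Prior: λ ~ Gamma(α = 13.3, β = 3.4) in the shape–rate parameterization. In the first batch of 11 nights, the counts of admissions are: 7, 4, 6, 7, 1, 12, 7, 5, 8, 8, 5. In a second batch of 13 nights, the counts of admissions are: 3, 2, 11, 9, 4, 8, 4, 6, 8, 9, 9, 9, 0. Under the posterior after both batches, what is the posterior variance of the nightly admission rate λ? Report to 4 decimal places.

With a Gamma(shape α, rate β) prior, the Poisson likelihood is conjugate: the posterior is Gamma(α + ΣXᵢ, β + n).
Batch 1: sum of counts S = 70 over n = 11 nights.
After batch 1: Gamma(α+S, β+n) = Gamma(13.3+70, 3.4+11) = Gamma(83.3, 14.4).
Batch 2: sum of counts S = 82 over n = 13 nights.
After batch 2: Gamma(α+S, β+n) = Gamma(83.3+82, 14.4+13) = Gamma(165.3, 27.4).
Var = α/β² = 165.3/27.4² = 0.2202.

0.2202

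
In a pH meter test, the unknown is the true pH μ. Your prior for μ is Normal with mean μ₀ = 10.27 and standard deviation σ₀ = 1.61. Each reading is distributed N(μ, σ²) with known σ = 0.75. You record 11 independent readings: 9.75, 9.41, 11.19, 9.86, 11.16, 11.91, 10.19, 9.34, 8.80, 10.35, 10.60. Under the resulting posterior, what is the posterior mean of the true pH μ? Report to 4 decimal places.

10.2334

For Normal data with known variance σ², a Normal(μ₀, σ₀²) prior on μ is conjugate. Posterior precision = 1/σ₀² + n/σ²; posterior mean is the precision-weighted average of μ₀ and x̄.
Σxᵢ = 9.75 + 9.41 + 11.19 + 9.86 + 11.16 + 11.91 + 10.19 + 9.34 + 8.80 + 10.35 + 10.60 = 112.56, so n·x̄ = 112.56.
σ₀² = 1.61² = 2.5921, σ² = 0.75² = 0.5625; σ² + n·σ₀² = 0.5625 + 11·2.5921 = 29.0756.
Posterior mean = (μ₀/σ₀² + n·x̄/σ²)/(1/σ₀² + n/σ²) = (σ²·μ₀ + σ₀²·n·x̄)/(σ² + n·σ₀²) = (0.5625·10.27 + 2.5921·112.56)/29.0756 = 297.543651/29.0756 = 10.2334.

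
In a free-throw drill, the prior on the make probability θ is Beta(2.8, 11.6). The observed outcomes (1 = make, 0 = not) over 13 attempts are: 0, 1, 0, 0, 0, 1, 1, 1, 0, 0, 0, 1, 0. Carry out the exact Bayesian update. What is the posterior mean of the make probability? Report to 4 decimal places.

The Beta prior is conjugate to a Binomial/Bernoulli likelihood; the update adds successes to α and failures to β.
Posterior: Beta(α+k, β+n−k) = Beta(2.8+5, 11.6+8) = Beta(7.8, 19.6).
Posterior mean = α/(α+β) = 7.8/27.4 = 0.2847.

0.2847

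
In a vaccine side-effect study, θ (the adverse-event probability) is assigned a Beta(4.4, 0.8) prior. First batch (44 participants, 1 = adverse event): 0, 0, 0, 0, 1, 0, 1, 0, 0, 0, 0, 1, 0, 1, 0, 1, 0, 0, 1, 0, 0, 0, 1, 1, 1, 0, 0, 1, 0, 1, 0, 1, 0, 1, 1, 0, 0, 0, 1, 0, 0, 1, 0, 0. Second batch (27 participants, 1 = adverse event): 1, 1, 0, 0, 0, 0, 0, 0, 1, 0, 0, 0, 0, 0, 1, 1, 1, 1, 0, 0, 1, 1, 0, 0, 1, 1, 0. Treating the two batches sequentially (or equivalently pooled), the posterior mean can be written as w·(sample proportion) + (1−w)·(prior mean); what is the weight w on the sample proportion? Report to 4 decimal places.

0.9318

The Beta prior is conjugate to a Binomial/Bernoulli likelihood; the update adds successes to α and failures to β.
Total number of participants: n = 44 + 27 = 71.
Posterior mean = (α₀+k)/(α₀+β₀+n) = [n/(α₀+β₀+n)]·(k/n) + [(α₀+β₀)/(α₀+β₀+n)]·α₀/(α₀+β₀), so only n and the prior enter the weight.
The weight on the data is w = n/(α₀+β₀+n) = 71/(4.4+0.8+71) = 71/76.2 = 0.9318.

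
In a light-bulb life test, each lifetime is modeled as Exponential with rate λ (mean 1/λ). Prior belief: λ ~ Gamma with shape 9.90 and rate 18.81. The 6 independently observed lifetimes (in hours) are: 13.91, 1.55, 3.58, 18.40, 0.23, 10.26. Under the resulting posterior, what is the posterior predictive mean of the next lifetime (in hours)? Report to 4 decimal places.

With a Gamma(shape α, rate β) prior on the exponential rate λ, the posterior after n observations with total T = Σxᵢ is Gamma(α+n, β+T).
Sum of observations T = 47.93 hours; n = 6.
Posterior: Gamma(9.90+6, 18.81+47.93) = Gamma(15.90, 66.74).
The predictive distribution for the next observation is Lomax; its mean is β/(α−1) = 66.74/14.90 = 4.4792.

4.4792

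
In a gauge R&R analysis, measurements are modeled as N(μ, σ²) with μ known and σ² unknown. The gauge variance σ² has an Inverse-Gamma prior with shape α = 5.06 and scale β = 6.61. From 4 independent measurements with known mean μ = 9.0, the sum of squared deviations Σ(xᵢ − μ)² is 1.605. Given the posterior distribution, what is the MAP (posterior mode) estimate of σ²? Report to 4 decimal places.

0.9197

With known mean μ and an Inverse-Gamma(α, β) prior on σ², the Normal likelihood is conjugate: posterior is Inv-Gamma(α + n/2, β + Σ(xᵢ−μ)²/2).
Posterior: Inv-Gamma(5.06 + 4/2, 6.61 + 1.605/2) = Inv-Gamma(7.06, 7.4125).
Mode = β/(α+1) = 7.4125/8.06 = 0.9197.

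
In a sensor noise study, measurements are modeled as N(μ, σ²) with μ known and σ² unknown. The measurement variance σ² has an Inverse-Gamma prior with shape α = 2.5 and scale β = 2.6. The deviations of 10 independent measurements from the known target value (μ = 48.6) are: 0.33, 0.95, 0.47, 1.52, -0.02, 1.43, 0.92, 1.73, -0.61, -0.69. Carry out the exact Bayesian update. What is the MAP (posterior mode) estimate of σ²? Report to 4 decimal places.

0.9103

With known mean μ and an Inverse-Gamma(α, β) prior on σ², the Normal likelihood is conjugate: posterior is Inv-Gamma(α + n/2, β + Σ(xᵢ−μ)²/2).
Σ(xᵢ−μ)² = (0.33)² + (0.95)² + (0.47)² + (1.52)² + (-0.02)² + (1.43)² + (0.92)² + (1.73)² + (-0.61)² + (-0.69)² = 10.2755.
Posterior: Inv-Gamma(2.5 + 10/2, 2.6 + 10.2755/2) = Inv-Gamma(7.50, 7.73775).
Mode = β/(α+1) = 7.73775/8.50 = 0.9103.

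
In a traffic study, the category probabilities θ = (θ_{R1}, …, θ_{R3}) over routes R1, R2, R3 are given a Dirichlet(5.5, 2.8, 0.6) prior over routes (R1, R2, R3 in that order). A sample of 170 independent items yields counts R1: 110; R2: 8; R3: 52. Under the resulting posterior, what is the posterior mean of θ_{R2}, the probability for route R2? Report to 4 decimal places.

The Dirichlet prior is conjugate to the Multinomial likelihood: each posterior αⱼ = prior αⱼ + observed count nⱼ.
Posterior concentration: (115.5, 10.8, 52.6), total = 178.9.
E[θ_{R2}|data] = α_{R2}/Σα = 10.8/178.9 = 0.0604.

0.0604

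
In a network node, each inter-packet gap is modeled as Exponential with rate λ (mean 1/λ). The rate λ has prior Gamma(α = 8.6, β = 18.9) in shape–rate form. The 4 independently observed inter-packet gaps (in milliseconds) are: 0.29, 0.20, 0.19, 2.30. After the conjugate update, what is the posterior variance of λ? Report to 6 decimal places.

0.026319

With a Gamma(shape α, rate β) prior on the exponential rate λ, the posterior after n observations with total T = Σxᵢ is Gamma(α+n, β+T).
Sum of observations T = 2.98 milliseconds; n = 4.
Posterior: Gamma(8.6+4, 18.9+2.98) = Gamma(12.6, 21.88).
Var = α/β² = 0.026319.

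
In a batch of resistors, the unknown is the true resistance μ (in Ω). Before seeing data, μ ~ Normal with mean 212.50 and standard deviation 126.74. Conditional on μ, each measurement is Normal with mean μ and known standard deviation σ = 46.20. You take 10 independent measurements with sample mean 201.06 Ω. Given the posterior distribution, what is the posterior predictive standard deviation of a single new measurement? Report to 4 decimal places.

For Normal data with known variance σ², a Normal(μ₀, σ₀²) prior on μ is conjugate. Posterior precision = 1/σ₀² + n/σ²; posterior mean is the precision-weighted average of μ₀ and x̄.
σ₀² = 126.74² = 16063.0276, σ² = 46.20² = 2134.44; σ² + n·σ₀² = 2134.44 + 10·16063.0276 = 162764.716.
Posterior precision = 1/σ₀² + n/σ² = 1/16063.0276 + 10/2134.44 = (σ² + n·σ₀²)/(σ₀²σ²) = 162764.716/(16063.0276·2134.44); posterior variance σₙ² = σ₀²σ²/(σ² + n·σ₀²) = 16063.0276·2134.44/162764.716 = 210.644969.
Predictive variance for one new observation = σₙ² + σ² = 16063.0276·2134.44/162764.716 + 2134.44 = σ²·(σ₀² + 162764.716)/162764.716 = 2134.44·178827.7436/162764.716 = 2345.084969; SD = √(2134.44·178827.7436/162764.716) = 48.4261.

48.4261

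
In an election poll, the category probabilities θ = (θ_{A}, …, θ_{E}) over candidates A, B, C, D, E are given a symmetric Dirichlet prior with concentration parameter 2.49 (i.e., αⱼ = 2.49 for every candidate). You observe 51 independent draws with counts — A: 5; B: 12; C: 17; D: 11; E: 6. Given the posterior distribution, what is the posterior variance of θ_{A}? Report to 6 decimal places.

The Dirichlet prior is conjugate to the Multinomial likelihood: each posterior αⱼ = prior αⱼ + observed count nⱼ.
Posterior concentration: (7.49, 14.49, 19.49, 13.49, 8.49), total = 63.45.
Var[θ_j] = α_j(Σα−α_j)/((Σα)²(Σα+1)) = 7.49·55.96/(63.45²·64.45) = 0.001615.

0.001615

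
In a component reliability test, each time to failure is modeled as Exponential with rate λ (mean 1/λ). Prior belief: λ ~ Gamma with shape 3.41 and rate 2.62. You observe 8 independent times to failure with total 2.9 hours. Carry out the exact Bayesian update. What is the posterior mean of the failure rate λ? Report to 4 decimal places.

2.0670

With a Gamma(shape α, rate β) prior on the exponential rate λ, the posterior after n observations with total T = Σxᵢ is Gamma(α+n, β+T).
Posterior: Gamma(3.41+8, 2.62+2.9) = Gamma(11.41, 5.52).
Posterior mean of λ = α/β = 11.41/5.52 = 2.0670.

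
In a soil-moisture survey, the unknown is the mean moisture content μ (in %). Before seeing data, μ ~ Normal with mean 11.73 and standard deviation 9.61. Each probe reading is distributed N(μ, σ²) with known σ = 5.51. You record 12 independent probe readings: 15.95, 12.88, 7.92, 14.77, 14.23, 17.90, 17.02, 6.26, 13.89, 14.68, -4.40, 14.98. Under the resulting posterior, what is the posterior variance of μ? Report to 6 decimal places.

For Normal data with known variance σ², a Normal(μ₀, σ₀²) prior on μ is conjugate. Posterior precision = 1/σ₀² + n/σ²; posterior mean is the precision-weighted average of μ₀ and x̄.
σ₀² = 9.61² = 92.3521, σ² = 5.51² = 30.3601; σ² + n·σ₀² = 30.3601 + 12·92.3521 = 1138.5853.
Posterior precision = 1/σ₀² + n/σ² = 1/92.3521 + 12/30.3601 = (σ² + n·σ₀²)/(σ₀²σ²) = 1138.5853/(92.3521·30.3601); posterior variance σₙ² = σ₀²σ²/(σ² + n·σ₀²) = 92.3521·30.3601/1138.5853 = 2.462546.

2.462546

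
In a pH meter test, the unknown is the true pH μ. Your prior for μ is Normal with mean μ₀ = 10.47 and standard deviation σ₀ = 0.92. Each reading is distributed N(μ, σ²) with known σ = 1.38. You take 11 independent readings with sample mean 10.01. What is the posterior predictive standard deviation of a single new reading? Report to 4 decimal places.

For Normal data with known variance σ², a Normal(μ₀, σ₀²) prior on μ is conjugate. Posterior precision = 1/σ₀² + n/σ²; posterior mean is the precision-weighted average of μ₀ and x̄.
σ₀² = 0.92² = 0.8464, σ² = 1.38² = 1.9044; σ² + n·σ₀² = 1.9044 + 11·0.8464 = 11.2148.
Posterior precision = 1/σ₀² + n/σ² = 1/0.8464 + 11/1.9044 = (σ² + n·σ₀²)/(σ₀²σ²) = 11.2148/(0.8464·1.9044); posterior variance σₙ² = σ₀²σ²/(σ² + n·σ₀²) = 0.8464·1.9044/11.2148 = 0.143728.
Predictive variance for one new observation = σₙ² + σ² = 0.8464·1.9044/11.2148 + 1.9044 = σ²·(σ₀² + 11.2148)/11.2148 = 1.9044·12.0612/11.2148 = 2.048128; SD = √(1.9044·12.0612/11.2148) = 1.4311.

1.4311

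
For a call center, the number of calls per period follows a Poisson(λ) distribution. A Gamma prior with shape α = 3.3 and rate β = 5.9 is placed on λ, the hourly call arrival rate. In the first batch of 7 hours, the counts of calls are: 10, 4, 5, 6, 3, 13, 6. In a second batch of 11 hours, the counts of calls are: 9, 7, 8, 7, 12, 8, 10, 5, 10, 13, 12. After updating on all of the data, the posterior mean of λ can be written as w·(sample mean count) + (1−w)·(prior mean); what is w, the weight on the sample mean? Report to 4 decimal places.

With a Gamma(shape α, rate β) prior, the Poisson likelihood is conjugate: the posterior is Gamma(α + ΣXᵢ, β + n).
Total number of hours: n = 7 + 11 = 18.
Posterior mean = (α₀+S)/(β₀+n) = [n/(β₀+n)]·(S/n) + [β₀/(β₀+n)]·(α₀/β₀), so only n and β₀ enter the weight.
Weight on data w = n/(β₀+n) = 18/(5.9+18) = 18/23.9 = 0.7531.

0.7531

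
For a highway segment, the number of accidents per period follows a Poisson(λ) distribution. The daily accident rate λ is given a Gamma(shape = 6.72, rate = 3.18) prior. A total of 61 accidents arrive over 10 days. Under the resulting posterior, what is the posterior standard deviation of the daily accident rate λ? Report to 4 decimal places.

With a Gamma(shape α, rate β) prior, the Poisson likelihood is conjugate: the posterior is Gamma(α + ΣXᵢ, β + n).
Posterior: Gamma(α+S, β+n) = Gamma(6.72+61, 3.18+10) = Gamma(67.72, 13.18).
SD = √α/β = √67.72/13.18 = 0.6244.

0.6244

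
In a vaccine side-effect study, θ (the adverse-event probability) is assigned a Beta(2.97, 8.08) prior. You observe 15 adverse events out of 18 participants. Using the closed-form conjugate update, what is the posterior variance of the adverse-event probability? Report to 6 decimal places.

The Beta prior is conjugate to a Binomial/Bernoulli likelihood; the update adds successes to α and failures to β.
Posterior: Beta(α+k, β+n−k) = Beta(2.97+15, 8.08+3) = Beta(17.97, 11.08).
Var = αβ/((α+β)²(α+β+1)) = 17.97·11.08/(29.05²·30.05) = 0.007851.

0.007851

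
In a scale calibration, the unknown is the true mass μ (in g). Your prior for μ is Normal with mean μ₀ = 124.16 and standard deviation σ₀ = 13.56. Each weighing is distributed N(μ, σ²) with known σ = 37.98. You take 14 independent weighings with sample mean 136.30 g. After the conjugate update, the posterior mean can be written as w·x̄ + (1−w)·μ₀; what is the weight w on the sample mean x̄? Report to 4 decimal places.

For Normal data with known variance σ², a Normal(μ₀, σ₀²) prior on μ is conjugate. Posterior precision = 1/σ₀² + n/σ²; posterior mean is the precision-weighted average of μ₀ and x̄.
σ₀² = 13.56² = 183.8736, σ² = 37.98² = 1442.4804. Prior precision 1/σ₀² = 1/183.8736; data precision n/σ² = 14/1442.4804.
w = (n/σ²)/(1/σ₀² + n/σ²) = n·σ₀²/(σ² + n·σ₀²) = 14·183.8736/(1442.4804 + 14·183.8736) = 2574.2304/4016.7108 = 0.6409.

0.6409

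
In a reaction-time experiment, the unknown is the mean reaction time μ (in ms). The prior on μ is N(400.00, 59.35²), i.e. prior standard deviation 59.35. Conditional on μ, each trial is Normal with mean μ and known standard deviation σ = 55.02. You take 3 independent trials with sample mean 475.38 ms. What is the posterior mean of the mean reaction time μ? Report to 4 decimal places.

For Normal data with known variance σ², a Normal(μ₀, σ₀²) prior on μ is conjugate. Posterior precision = 1/σ₀² + n/σ²; posterior mean is the precision-weighted average of μ₀ and x̄.
n·x̄ = 3·475.38 = 1426.14.
σ₀² = 59.35² = 3522.4225, σ² = 55.02² = 3027.2004; σ² + n·σ₀² = 3027.2004 + 3·3522.4225 = 13594.4679.
Posterior mean = (μ₀/σ₀² + n·x̄/σ²)/(1/σ₀² + n/σ²) = (σ²·μ₀ + σ₀²·n·x̄)/(σ² + n·σ₀²) = (3027.2004·400.00 + 3522.4225·1426.14)/13594.4679 = 6234347.78415/13594.4679 = 458.5945.

458.5945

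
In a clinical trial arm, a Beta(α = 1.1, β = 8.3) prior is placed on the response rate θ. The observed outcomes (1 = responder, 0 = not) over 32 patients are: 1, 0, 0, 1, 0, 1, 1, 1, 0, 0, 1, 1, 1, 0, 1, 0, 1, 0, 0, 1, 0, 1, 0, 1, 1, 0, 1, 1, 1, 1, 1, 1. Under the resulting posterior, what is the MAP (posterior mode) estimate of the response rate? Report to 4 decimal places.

0.5102

The Beta prior is conjugate to a Binomial/Bernoulli likelihood; the update adds successes to α and failures to β.
Posterior: Beta(α+k, β+n−k) = Beta(1.1+20, 8.3+12) = Beta(21.1, 20.3).
Mode of Beta(a,b) for a,b>1 is (a−1)/(a+b−2) = 20.1/39.4 = 0.5102.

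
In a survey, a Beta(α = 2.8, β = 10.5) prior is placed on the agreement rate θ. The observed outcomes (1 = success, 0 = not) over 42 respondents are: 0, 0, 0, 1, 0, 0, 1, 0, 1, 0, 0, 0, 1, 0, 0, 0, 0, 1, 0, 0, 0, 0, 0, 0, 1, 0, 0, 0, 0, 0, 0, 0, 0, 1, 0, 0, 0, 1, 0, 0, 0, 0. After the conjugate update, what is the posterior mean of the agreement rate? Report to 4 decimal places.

The Beta prior is conjugate to a Binomial/Bernoulli likelihood; the update adds successes to α and failures to β.
Posterior: Beta(α+k, β+n−k) = Beta(2.8+8, 10.5+34) = Beta(10.8, 44.5).
Posterior mean = α/(α+β) = 10.8/55.3 = 0.1953.

0.1953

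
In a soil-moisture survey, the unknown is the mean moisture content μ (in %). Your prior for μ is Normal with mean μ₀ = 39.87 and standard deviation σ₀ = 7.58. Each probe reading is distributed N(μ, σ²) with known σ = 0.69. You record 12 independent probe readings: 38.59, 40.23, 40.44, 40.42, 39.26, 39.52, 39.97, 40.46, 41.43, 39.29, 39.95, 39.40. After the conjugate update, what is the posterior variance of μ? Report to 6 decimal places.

For Normal data with known variance σ², a Normal(μ₀, σ₀²) prior on μ is conjugate. Posterior precision = 1/σ₀² + n/σ²; posterior mean is the precision-weighted average of μ₀ and x̄.
σ₀² = 7.58² = 57.4564, σ² = 0.69² = 0.4761; σ² + n·σ₀² = 0.4761 + 12·57.4564 = 689.9529.
Posterior precision = 1/σ₀² + n/σ² = 1/57.4564 + 12/0.4761 = (σ² + n·σ₀²)/(σ₀²σ²) = 689.9529/(57.4564·0.4761); posterior variance σₙ² = σ₀²σ²/(σ² + n·σ₀²) = 57.4564·0.4761/689.9529 = 0.039648.

0.039648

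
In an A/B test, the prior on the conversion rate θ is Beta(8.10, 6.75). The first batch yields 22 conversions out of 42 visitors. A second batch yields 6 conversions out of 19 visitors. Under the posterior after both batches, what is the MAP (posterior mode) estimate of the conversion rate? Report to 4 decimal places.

The Beta prior is conjugate to a Binomial/Bernoulli likelihood; the update adds successes to α and failures to β.
After batch 1: Beta(8.10+22, 6.75+20) = Beta(30.10, 26.75).
After batch 2: Beta(30.10+6, 26.75+13) = Beta(36.10, 39.75).
Mode of Beta(a,b) for a,b>1 is (a−1)/(a+b−2) = 35.10/73.85 = 0.4753.

0.4753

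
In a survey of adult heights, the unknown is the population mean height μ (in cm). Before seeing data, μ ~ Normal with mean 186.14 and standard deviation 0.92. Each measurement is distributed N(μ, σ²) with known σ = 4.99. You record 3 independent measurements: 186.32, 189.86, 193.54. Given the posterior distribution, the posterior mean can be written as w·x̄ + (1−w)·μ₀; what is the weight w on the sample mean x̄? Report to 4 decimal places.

0.0925

For Normal data with known variance σ², a Normal(μ₀, σ₀²) prior on μ is conjugate. Posterior precision = 1/σ₀² + n/σ²; posterior mean is the precision-weighted average of μ₀ and x̄.
σ₀² = 0.92² = 0.8464, σ² = 4.99² = 24.9001. Prior precision 1/σ₀² = 1/0.8464; data precision n/σ² = 3/24.9001.
w = (n/σ²)/(1/σ₀² + n/σ²) = n·σ₀²/(σ² + n·σ₀²) = 3·0.8464/(24.9001 + 3·0.8464) = 2.5392/27.4393 = 0.0925.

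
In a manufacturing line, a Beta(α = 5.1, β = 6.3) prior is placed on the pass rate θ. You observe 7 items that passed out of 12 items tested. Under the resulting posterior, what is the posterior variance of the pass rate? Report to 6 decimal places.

0.010234

The Beta prior is conjugate to a Binomial/Bernoulli likelihood; the update adds successes to α and failures to β.
Posterior: Beta(α+k, β+n−k) = Beta(5.1+7, 6.3+5) = Beta(12.1, 11.3).
Var = αβ/((α+β)²(α+β+1)) = 12.1·11.3/(23.4²·24.4) = 0.010234.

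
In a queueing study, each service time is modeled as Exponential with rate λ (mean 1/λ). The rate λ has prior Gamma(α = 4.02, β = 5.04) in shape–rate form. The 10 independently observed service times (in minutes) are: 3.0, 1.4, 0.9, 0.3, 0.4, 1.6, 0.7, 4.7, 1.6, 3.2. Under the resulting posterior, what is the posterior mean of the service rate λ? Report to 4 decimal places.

0.6138

With a Gamma(shape α, rate β) prior on the exponential rate λ, the posterior after n observations with total T = Σxᵢ is Gamma(α+n, β+T).
Sum of observations T = 17.8 minutes; n = 10.
Posterior: Gamma(4.02+10, 5.04+17.8) = Gamma(14.02, 22.84).
Posterior mean of λ = α/β = 14.02/22.84 = 0.6138.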